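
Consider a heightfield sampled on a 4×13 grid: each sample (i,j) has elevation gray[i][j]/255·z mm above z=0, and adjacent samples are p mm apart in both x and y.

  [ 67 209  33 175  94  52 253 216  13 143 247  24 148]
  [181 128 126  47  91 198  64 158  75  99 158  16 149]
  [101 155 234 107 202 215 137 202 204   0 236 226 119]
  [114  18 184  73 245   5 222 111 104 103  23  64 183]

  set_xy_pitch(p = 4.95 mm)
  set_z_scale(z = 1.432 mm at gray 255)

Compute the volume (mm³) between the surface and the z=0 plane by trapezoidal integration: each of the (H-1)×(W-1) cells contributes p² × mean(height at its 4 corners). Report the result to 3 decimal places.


height_mm = gray/255 × 1.432; cell vol = 4.95² × mean(4 corners)
unit = 4.95² × 1.432 / (4×255) = 0.0343996 mm³ per gray-sum
row 0: Σ corner-gray over 12 cells = 5783  → 198.9328
row 1: Σ corner-gray over 12 cells = 6706  → 230.6836
row 2: Σ corner-gray over 12 cells = 6657  → 228.9981
Σ rows: total corner-gray = 19146  → 658.6145 mm³

658.615


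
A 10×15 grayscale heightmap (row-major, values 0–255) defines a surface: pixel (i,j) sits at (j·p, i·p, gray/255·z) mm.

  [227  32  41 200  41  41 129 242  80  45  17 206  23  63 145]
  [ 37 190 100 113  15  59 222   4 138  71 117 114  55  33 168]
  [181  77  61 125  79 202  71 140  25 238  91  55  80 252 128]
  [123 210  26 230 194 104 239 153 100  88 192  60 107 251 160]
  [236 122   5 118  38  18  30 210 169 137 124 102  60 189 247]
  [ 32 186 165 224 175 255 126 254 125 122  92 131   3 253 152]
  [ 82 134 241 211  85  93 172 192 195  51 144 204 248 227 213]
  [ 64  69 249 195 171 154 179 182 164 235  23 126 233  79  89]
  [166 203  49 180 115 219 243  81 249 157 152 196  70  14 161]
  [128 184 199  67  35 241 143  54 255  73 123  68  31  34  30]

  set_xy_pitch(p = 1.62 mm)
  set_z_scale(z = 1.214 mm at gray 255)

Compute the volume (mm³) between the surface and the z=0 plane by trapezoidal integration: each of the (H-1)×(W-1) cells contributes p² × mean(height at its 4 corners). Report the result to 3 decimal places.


210.946

height_mm = gray/255 × 1.214; cell vol = 1.62² × mean(4 corners)
unit = 1.62² × 1.214 / (4×255) = 0.00312355 mm³ per gray-sum
row 0: Σ corner-gray over 14 cells = 5359  → 16.7391
row 1: Σ corner-gray over 14 cells = 5968  → 18.6413
row 2: Σ corner-gray over 14 cells = 7492  → 23.4016
row 3: Σ corner-gray over 14 cells = 7318  → 22.8581
row 4: Σ corner-gray over 14 cells = 7533  → 23.5297
row 5: Σ corner-gray over 14 cells = 9095  → 28.4087
row 6: Σ corner-gray over 14 cells = 8960  → 27.9870
row 7: Σ corner-gray over 14 cells = 8454  → 26.4065
row 8: Σ corner-gray over 14 cells = 7355  → 22.9737
Σ rows: total corner-gray = 67534  → 210.9459 mm³


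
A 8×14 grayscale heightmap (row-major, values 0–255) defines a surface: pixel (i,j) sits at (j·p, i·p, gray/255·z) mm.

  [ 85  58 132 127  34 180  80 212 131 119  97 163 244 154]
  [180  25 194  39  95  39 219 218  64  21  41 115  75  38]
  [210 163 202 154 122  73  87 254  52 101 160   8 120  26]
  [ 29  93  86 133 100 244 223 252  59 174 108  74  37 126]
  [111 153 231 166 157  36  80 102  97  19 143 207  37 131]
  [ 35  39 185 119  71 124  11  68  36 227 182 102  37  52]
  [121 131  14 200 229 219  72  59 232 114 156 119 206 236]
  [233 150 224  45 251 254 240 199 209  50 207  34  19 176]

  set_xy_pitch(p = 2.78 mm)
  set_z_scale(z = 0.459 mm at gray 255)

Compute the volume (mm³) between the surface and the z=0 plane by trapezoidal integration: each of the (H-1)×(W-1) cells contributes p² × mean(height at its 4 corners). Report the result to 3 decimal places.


155.012

height_mm = gray/255 × 0.459; cell vol = 2.78² × mean(4 corners)
unit = 2.78² × 0.459 / (4×255) = 0.00347778 mm³ per gray-sum
row 0: Σ corner-gray over 13 cells = 5901  → 20.5224
row 1: Σ corner-gray over 13 cells = 5736  → 19.9485
row 2: Σ corner-gray over 13 cells = 6549  → 22.7760
row 3: Σ corner-gray over 13 cells = 6419  → 22.3239
row 4: Σ corner-gray over 13 cells = 5587  → 19.4304
row 5: Σ corner-gray over 13 cells = 6348  → 22.0769
row 6: Σ corner-gray over 13 cells = 8032  → 27.9335
Σ rows: total corner-gray = 44572  → 155.0116 mm³


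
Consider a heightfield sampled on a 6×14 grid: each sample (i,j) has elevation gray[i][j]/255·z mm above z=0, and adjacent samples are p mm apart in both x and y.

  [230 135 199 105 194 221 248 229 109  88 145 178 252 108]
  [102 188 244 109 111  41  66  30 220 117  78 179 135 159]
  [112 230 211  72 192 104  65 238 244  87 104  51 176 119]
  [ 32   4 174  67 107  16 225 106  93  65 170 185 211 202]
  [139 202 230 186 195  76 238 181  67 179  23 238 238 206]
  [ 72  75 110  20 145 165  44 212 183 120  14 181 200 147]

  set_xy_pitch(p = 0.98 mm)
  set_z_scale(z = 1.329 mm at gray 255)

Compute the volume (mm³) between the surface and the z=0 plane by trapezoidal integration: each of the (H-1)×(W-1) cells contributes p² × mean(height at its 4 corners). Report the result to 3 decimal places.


46.193

height_mm = gray/255 × 1.329; cell vol = 0.98² × mean(4 corners)
unit = 0.98² × 1.329 / (4×255) = 0.00125134 mm³ per gray-sum
row 0: Σ corner-gray over 13 cells = 7841  → 9.8118
row 1: Σ corner-gray over 13 cells = 7076  → 8.8545
row 2: Σ corner-gray over 13 cells = 6859  → 8.5830
row 3: Σ corner-gray over 13 cells = 7531  → 9.4239
row 4: Σ corner-gray over 13 cells = 7608  → 9.5202
Σ rows: total corner-gray = 36915  → 46.1934 mm³


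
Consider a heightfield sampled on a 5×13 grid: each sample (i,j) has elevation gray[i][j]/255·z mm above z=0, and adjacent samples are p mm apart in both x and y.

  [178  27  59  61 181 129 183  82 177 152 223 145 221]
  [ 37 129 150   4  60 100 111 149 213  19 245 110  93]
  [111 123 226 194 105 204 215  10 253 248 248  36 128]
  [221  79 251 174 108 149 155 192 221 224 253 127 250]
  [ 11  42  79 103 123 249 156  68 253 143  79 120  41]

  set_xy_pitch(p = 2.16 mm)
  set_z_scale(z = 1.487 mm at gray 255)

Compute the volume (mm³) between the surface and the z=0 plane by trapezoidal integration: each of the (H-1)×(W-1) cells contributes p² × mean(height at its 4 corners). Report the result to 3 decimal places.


191.393

height_mm = gray/255 × 1.487; cell vol = 2.16² × mean(4 corners)
unit = 2.16² × 1.487 / (4×255) = 0.00680171 mm³ per gray-sum
row 0: Σ corner-gray over 12 cells = 5947  → 40.4498
row 1: Σ corner-gray over 12 cells = 6673  → 45.3878
row 2: Σ corner-gray over 12 cells = 8300  → 56.4542
row 3: Σ corner-gray over 12 cells = 7219  → 49.1016
Σ rows: total corner-gray = 28139  → 191.3934 mm³


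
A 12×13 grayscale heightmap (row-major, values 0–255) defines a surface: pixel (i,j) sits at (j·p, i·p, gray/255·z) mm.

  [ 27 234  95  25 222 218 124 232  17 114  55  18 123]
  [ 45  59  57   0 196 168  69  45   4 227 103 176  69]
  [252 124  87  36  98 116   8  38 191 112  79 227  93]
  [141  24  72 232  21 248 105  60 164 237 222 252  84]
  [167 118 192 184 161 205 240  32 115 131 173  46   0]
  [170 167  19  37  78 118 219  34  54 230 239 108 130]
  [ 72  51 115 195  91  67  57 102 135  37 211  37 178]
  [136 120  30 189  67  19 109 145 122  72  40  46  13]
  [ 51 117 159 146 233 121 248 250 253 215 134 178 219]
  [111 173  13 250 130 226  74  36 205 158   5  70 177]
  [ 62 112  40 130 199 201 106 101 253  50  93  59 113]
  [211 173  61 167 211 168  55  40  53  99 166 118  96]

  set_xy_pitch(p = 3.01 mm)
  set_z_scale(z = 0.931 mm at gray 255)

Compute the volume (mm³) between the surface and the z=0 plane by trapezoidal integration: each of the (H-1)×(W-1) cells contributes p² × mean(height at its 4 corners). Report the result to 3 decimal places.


height_mm = gray/255 × 0.931; cell vol = 3.01² × mean(4 corners)
unit = 3.01² × 0.931 / (4×255) = 0.00826956 mm³ per gray-sum
row 0: Σ corner-gray over 12 cells = 5180  → 42.8363
row 1: Σ corner-gray over 12 cells = 4899  → 40.5126
row 2: Σ corner-gray over 12 cells = 6076  → 50.2459
row 3: Σ corner-gray over 12 cells = 6860  → 56.7292
row 4: Σ corner-gray over 12 cells = 6267  → 51.8253
row 5: Σ corner-gray over 12 cells = 5352  → 44.2587
row 6: Σ corner-gray over 12 cells = 4513  → 37.3205
row 7: Σ corner-gray over 12 cells = 6445  → 53.2973
row 8: Σ corner-gray over 12 cells = 7346  → 60.7482
row 9: Σ corner-gray over 12 cells = 5831  → 48.2198
row 10: Σ corner-gray over 12 cells = 5792  → 47.8973
Σ rows: total corner-gray = 64561  → 533.8912 mm³

533.891


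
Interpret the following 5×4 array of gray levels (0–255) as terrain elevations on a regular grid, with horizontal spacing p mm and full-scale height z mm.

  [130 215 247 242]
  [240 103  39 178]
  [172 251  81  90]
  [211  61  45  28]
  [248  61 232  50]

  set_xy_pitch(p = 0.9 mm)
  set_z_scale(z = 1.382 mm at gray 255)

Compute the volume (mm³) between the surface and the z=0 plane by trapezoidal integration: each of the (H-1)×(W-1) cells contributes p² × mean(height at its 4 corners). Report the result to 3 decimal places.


height_mm = gray/255 × 1.382; cell vol = 0.9² × mean(4 corners)
unit = 0.9² × 1.382 / (4×255) = 0.00109747 mm³ per gray-sum
row 0: Σ corner-gray over 3 cells = 1998  → 2.1927
row 1: Σ corner-gray over 3 cells = 1628  → 1.7867
row 2: Σ corner-gray over 3 cells = 1377  → 1.5112
row 3: Σ corner-gray over 3 cells = 1335  → 1.4651
Σ rows: total corner-gray = 6338  → 6.9558 mm³

6.956


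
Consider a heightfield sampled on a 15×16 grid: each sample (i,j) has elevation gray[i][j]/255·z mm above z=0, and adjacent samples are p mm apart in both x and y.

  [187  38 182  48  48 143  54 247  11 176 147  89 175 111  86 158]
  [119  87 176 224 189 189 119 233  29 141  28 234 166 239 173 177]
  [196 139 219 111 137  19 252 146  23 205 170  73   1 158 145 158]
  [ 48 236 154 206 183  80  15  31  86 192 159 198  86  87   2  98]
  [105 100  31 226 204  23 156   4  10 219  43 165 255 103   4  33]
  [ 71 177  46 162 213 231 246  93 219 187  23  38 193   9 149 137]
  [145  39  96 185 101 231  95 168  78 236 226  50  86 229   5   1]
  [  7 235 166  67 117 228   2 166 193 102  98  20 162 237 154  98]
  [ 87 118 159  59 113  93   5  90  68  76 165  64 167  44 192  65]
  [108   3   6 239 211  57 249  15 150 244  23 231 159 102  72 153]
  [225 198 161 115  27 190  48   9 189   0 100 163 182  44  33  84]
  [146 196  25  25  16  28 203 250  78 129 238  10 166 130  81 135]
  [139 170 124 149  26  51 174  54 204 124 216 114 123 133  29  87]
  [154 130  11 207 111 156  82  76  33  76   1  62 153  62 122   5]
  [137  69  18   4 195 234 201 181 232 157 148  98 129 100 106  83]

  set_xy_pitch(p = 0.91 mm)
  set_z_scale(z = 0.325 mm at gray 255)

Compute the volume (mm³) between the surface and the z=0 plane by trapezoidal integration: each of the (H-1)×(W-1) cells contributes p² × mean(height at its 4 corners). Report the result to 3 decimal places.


26.879

height_mm = gray/255 × 0.325; cell vol = 0.91² × mean(4 corners)
unit = 0.91² × 0.325 / (4×255) = 0.000263855 mm³ per gray-sum
row 0: Σ corner-gray over 15 cells = 8205  → 2.1649
row 1: Σ corner-gray over 15 cells = 8700  → 2.2955
row 2: Σ corner-gray over 15 cells = 7526  → 1.9858
row 3: Σ corner-gray over 15 cells = 6800  → 1.7942
row 4: Σ corner-gray over 15 cells = 7404  → 1.9536
row 5: Σ corner-gray over 15 cells = 7976  → 2.1045
row 6: Σ corner-gray over 15 cells = 7795  → 2.0568
row 7: Σ corner-gray over 15 cells = 6977  → 1.8409
row 8: Σ corner-gray over 15 cells = 6761  → 1.7839
row 9: Σ corner-gray over 15 cells = 7010  → 1.8496
row 10: Σ corner-gray over 15 cells = 6658  → 1.7567
row 11: Σ corner-gray over 15 cells = 7039  → 1.8573
row 12: Σ corner-gray over 15 cells = 6331  → 1.6705
row 13: Σ corner-gray over 15 cells = 6687  → 1.7644
Σ rows: total corner-gray = 101869  → 26.8787 mm³


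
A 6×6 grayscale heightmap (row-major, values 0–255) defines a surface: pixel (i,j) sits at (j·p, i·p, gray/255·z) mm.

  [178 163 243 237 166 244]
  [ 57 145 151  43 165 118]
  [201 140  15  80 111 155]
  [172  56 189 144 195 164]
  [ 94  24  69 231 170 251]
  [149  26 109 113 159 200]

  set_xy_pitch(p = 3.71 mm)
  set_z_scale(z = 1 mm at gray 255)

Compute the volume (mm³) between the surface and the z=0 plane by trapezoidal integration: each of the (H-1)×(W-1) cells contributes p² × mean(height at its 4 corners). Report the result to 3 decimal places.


179.999

height_mm = gray/255 × 1; cell vol = 3.71² × mean(4 corners)
unit = 3.71² × 1 / (4×255) = 0.0134942 mm³ per gray-sum
row 0: Σ corner-gray over 5 cells = 3223  → 43.4919
row 1: Σ corner-gray over 5 cells = 2231  → 30.1056
row 2: Σ corner-gray over 5 cells = 2552  → 34.4372
row 3: Σ corner-gray over 5 cells = 2837  → 38.2831
row 4: Σ corner-gray over 5 cells = 2496  → 33.6816
Σ rows: total corner-gray = 13339  → 179.9993 mm³


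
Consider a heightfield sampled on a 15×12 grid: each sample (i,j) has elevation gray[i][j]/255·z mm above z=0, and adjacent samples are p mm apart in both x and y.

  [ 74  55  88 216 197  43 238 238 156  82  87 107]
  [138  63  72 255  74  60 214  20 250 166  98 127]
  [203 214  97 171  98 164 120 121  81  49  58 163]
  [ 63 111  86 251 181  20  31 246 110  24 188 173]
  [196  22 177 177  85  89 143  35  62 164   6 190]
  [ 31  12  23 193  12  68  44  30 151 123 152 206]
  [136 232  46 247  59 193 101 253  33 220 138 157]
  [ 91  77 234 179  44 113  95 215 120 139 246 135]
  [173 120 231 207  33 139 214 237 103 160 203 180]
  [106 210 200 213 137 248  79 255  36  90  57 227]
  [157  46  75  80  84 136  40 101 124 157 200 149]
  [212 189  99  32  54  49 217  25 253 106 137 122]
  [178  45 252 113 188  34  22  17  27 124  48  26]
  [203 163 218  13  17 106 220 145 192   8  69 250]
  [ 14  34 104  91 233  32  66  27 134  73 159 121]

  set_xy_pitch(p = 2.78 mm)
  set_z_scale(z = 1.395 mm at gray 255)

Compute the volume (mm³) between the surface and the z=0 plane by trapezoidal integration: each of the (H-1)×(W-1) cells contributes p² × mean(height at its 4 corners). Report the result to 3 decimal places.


height_mm = gray/255 × 1.395; cell vol = 2.78² × mean(4 corners)
unit = 2.78² × 1.395 / (4×255) = 0.0105697 mm³ per gray-sum
row 0: Σ corner-gray over 11 cells = 5790  → 61.1987
row 1: Σ corner-gray over 11 cells = 5521  → 58.3554
row 2: Σ corner-gray over 11 cells = 5444  → 57.5416
row 3: Σ corner-gray over 11 cells = 5038  → 53.2503
row 4: Σ corner-gray over 11 cells = 4159  → 43.9595
row 5: Σ corner-gray over 11 cells = 5190  → 54.8569
row 6: Σ corner-gray over 11 cells = 6487  → 68.5658
row 7: Σ corner-gray over 11 cells = 6797  → 71.8424
row 8: Σ corner-gray over 11 cells = 7030  → 74.3052
row 9: Σ corner-gray over 11 cells = 5775  → 61.0402
row 10: Σ corner-gray over 11 cells = 5048  → 53.3560
row 11: Σ corner-gray over 11 cells = 4600  → 48.6207
row 12: Σ corner-gray over 11 cells = 4699  → 49.6671
row 13: Σ corner-gray over 11 cells = 4796  → 50.6924
Σ rows: total corner-gray = 76374  → 807.2521 mm³

807.252


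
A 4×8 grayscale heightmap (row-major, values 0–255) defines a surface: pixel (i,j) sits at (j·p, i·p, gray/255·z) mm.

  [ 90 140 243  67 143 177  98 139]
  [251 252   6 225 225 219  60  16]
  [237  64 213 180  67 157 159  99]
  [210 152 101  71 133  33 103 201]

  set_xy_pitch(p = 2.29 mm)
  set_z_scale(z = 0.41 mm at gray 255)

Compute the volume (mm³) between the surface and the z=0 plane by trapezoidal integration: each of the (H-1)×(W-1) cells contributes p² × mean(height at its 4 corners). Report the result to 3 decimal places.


height_mm = gray/255 × 0.41; cell vol = 2.29² × mean(4 corners)
unit = 2.29² × 0.41 / (4×255) = 0.00210792 mm³ per gray-sum
row 0: Σ corner-gray over 7 cells = 4206  → 8.8659
row 1: Σ corner-gray over 7 cells = 4257  → 8.9734
row 2: Σ corner-gray over 7 cells = 3613  → 7.6159
Σ rows: total corner-gray = 12076  → 25.4553 mm³

25.455


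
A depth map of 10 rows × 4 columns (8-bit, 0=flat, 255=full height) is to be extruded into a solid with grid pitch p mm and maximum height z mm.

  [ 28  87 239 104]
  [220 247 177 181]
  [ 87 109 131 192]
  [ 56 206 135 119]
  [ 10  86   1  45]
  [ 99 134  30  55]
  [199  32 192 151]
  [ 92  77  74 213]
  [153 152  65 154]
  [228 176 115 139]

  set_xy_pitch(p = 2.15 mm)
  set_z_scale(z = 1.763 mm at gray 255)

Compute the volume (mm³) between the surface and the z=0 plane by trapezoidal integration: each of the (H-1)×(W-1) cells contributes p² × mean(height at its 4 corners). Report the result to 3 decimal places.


105.280

height_mm = gray/255 × 1.763; cell vol = 2.15² × mean(4 corners)
unit = 2.15² × 1.763 / (4×255) = 0.00798967 mm³ per gray-sum
row 0: Σ corner-gray over 3 cells = 2033  → 16.2430
row 1: Σ corner-gray over 3 cells = 2008  → 16.0433
row 2: Σ corner-gray over 3 cells = 1616  → 12.9113
row 3: Σ corner-gray over 3 cells = 1086  → 8.6768
row 4: Σ corner-gray over 3 cells = 711  → 5.6807
row 5: Σ corner-gray over 3 cells = 1280  → 10.2268
row 6: Σ corner-gray over 3 cells = 1405  → 11.2255
row 7: Σ corner-gray over 3 cells = 1348  → 10.7701
row 8: Σ corner-gray over 3 cells = 1690  → 13.5025
Σ rows: total corner-gray = 13177  → 105.2799 mm³


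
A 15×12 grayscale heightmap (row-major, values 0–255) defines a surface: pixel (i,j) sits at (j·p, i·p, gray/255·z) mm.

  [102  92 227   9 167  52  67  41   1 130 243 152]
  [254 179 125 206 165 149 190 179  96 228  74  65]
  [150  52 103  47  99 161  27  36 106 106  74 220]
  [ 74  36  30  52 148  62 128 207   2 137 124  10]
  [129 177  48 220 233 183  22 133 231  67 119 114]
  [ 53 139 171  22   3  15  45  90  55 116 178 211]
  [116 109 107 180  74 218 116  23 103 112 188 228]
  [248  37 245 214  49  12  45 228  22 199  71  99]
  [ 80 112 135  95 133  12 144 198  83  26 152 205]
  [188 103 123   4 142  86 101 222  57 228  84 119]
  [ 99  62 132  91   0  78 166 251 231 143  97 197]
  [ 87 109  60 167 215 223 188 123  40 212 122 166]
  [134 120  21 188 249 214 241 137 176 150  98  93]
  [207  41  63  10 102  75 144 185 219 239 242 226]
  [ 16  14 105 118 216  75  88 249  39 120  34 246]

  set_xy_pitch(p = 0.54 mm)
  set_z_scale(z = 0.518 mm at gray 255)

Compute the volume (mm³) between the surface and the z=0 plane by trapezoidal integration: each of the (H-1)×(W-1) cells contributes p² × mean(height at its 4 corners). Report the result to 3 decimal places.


11.177

height_mm = gray/255 × 0.518; cell vol = 0.54² × mean(4 corners)
unit = 0.54² × 0.518 / (4×255) = 0.000148087 mm³ per gray-sum
row 0: Σ corner-gray over 11 cells = 5813  → 0.8608
row 1: Σ corner-gray over 11 cells = 5493  → 0.8134
row 2: Σ corner-gray over 11 cells = 3928  → 0.5817
row 3: Σ corner-gray over 11 cells = 5045  → 0.7471
row 4: Σ corner-gray over 11 cells = 5041  → 0.7465
row 5: Σ corner-gray over 11 cells = 4736  → 0.7013
row 6: Σ corner-gray over 11 cells = 5395  → 0.7989
row 7: Σ corner-gray over 11 cells = 5056  → 0.7487
row 8: Σ corner-gray over 11 cells = 5072  → 0.7511
row 9: Σ corner-gray over 11 cells = 5405  → 0.8004
row 10: Σ corner-gray over 11 cells = 5969  → 0.8839
row 11: Σ corner-gray over 11 cells = 6586  → 0.9753
row 12: Σ corner-gray over 11 cells = 6488  → 0.9608
row 13: Σ corner-gray over 11 cells = 5451  → 0.8072
Σ rows: total corner-gray = 75478  → 11.1773 mm³


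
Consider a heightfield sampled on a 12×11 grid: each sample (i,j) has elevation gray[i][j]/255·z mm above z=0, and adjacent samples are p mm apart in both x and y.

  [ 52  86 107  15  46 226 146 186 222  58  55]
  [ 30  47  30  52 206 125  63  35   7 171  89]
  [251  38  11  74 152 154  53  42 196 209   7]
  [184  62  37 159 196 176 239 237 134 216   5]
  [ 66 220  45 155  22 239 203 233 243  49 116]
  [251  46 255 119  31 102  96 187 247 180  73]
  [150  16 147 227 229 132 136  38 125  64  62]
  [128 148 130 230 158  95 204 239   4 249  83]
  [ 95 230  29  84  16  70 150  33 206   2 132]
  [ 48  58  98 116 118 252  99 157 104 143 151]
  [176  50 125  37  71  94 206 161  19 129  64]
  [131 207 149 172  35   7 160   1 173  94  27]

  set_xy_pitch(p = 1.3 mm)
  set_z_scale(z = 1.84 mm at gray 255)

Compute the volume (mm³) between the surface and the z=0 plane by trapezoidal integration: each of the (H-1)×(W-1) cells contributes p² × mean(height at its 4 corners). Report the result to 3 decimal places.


163.562

height_mm = gray/255 × 1.84; cell vol = 1.3² × mean(4 corners)
unit = 1.3² × 1.84 / (4×255) = 0.00304863 mm³ per gray-sum
row 0: Σ corner-gray over 10 cells = 3882  → 11.8348
row 1: Σ corner-gray over 10 cells = 3707  → 11.3013
row 2: Σ corner-gray over 10 cells = 5217  → 15.9047
row 3: Σ corner-gray over 10 cells = 6101  → 18.5997
row 4: Σ corner-gray over 10 cells = 5850  → 17.8345
row 5: Σ corner-gray over 10 cells = 5290  → 16.1272
row 6: Σ corner-gray over 10 cells = 5565  → 16.9656
row 7: Σ corner-gray over 10 cells = 4992  → 15.2187
row 8: Σ corner-gray over 10 cells = 4356  → 13.2798
row 9: Σ corner-gray over 10 cells = 4513  → 13.7585
row 10: Σ corner-gray over 10 cells = 4178  → 12.7372
Σ rows: total corner-gray = 53651  → 163.5619 mm³


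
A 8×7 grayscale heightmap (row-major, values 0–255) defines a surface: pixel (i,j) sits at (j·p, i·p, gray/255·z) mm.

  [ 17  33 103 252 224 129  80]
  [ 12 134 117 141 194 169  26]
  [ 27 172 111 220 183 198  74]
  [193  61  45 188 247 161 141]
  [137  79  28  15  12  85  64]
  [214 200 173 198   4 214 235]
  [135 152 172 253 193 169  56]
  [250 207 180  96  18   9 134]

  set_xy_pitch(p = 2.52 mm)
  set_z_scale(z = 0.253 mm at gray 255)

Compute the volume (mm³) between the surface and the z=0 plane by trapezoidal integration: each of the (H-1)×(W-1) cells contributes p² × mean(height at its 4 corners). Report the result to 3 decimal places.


height_mm = gray/255 × 0.253; cell vol = 2.52² × mean(4 corners)
unit = 2.52² × 0.253 / (4×255) = 0.00157515 mm³ per gray-sum
row 0: Σ corner-gray over 6 cells = 3127  → 4.9255
row 1: Σ corner-gray over 6 cells = 3417  → 5.3823
row 2: Σ corner-gray over 6 cells = 3607  → 5.6816
row 3: Σ corner-gray over 6 cells = 2377  → 3.7441
row 4: Σ corner-gray over 6 cells = 2666  → 4.1993
row 5: Σ corner-gray over 6 cells = 4096  → 6.4518
row 6: Σ corner-gray over 6 cells = 3473  → 5.4705
Σ rows: total corner-gray = 22763  → 35.8551 mm³

35.855


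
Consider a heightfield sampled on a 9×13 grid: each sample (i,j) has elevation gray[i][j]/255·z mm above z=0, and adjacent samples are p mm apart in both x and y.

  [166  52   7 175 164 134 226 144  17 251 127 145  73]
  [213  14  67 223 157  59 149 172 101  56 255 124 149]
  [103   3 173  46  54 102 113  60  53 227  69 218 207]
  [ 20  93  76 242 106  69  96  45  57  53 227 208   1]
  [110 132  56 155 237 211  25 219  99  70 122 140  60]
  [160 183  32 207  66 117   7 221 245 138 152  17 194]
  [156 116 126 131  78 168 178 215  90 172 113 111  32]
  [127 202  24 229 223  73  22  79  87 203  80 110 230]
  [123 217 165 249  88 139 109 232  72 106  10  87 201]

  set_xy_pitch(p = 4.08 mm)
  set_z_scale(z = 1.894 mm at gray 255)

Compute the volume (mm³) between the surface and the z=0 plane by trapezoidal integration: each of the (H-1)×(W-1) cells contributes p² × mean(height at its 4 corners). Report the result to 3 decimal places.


1474.751

height_mm = gray/255 × 1.894; cell vol = 4.08² × mean(4 corners)
unit = 4.08² × 1.894 / (4×255) = 0.0309101 mm³ per gray-sum
row 0: Σ corner-gray over 12 cells = 6239  → 192.8480
row 1: Σ corner-gray over 12 cells = 5662  → 175.0129
row 2: Σ corner-gray over 12 cells = 5111  → 157.9814
row 3: Σ corner-gray over 12 cells = 5667  → 175.1674
row 4: Σ corner-gray over 12 cells = 6226  → 192.4462
row 5: Σ corner-gray over 12 cells = 6308  → 194.9808
row 6: Σ corner-gray over 12 cells = 6205  → 191.7970
row 7: Σ corner-gray over 12 cells = 6293  → 194.5171
Σ rows: total corner-gray = 47711  → 1474.7508 mm³


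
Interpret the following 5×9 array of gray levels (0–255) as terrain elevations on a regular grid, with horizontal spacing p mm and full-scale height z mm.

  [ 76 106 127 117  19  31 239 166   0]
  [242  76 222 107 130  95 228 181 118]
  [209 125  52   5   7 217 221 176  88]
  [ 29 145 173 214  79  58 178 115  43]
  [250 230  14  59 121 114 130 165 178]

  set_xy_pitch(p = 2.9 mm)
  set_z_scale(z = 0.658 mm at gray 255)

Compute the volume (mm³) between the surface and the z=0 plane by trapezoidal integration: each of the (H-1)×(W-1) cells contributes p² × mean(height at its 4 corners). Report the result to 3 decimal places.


89.267

height_mm = gray/255 × 0.658; cell vol = 2.9² × mean(4 corners)
unit = 2.9² × 0.658 / (4×255) = 0.00542527 mm³ per gray-sum
row 0: Σ corner-gray over 8 cells = 4124  → 22.3738
row 1: Σ corner-gray over 8 cells = 4341  → 23.5511
row 2: Σ corner-gray over 8 cells = 3899  → 21.1531
row 3: Σ corner-gray over 8 cells = 4090  → 22.1894
Σ rows: total corner-gray = 16454  → 89.2675 mm³


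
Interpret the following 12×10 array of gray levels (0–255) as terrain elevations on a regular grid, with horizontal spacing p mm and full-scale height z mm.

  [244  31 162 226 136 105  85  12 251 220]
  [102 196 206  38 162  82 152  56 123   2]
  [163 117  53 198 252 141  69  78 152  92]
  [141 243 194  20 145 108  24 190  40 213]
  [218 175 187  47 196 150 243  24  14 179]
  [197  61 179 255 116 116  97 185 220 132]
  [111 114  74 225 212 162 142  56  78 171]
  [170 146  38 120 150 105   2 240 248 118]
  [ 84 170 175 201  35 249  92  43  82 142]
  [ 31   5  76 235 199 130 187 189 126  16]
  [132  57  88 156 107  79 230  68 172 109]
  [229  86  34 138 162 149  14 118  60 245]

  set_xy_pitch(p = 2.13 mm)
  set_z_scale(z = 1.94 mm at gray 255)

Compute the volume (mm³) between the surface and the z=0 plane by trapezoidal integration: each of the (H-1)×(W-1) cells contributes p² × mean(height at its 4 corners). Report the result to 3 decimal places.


height_mm = gray/255 × 1.94; cell vol = 2.13² × mean(4 corners)
unit = 2.13² × 1.94 / (4×255) = 0.00862901 mm³ per gray-sum
row 0: Σ corner-gray over 9 cells = 4614  → 39.8142
row 1: Σ corner-gray over 9 cells = 4509  → 38.9082
row 2: Σ corner-gray over 9 cells = 4657  → 40.1853
row 3: Σ corner-gray over 9 cells = 4751  → 40.9964
row 4: Σ corner-gray over 9 cells = 5256  → 45.3541
row 5: Σ corner-gray over 9 cells = 5195  → 44.8277
row 6: Σ corner-gray over 9 cells = 4794  → 41.3675
row 7: Σ corner-gray over 9 cells = 4706  → 40.6081
row 8: Σ corner-gray over 9 cells = 4661  → 40.2198
row 9: Σ corner-gray over 9 cells = 4496  → 38.7960
row 10: Σ corner-gray over 9 cells = 4151  → 35.8190
Σ rows: total corner-gray = 51790  → 446.8962 mm³

446.896


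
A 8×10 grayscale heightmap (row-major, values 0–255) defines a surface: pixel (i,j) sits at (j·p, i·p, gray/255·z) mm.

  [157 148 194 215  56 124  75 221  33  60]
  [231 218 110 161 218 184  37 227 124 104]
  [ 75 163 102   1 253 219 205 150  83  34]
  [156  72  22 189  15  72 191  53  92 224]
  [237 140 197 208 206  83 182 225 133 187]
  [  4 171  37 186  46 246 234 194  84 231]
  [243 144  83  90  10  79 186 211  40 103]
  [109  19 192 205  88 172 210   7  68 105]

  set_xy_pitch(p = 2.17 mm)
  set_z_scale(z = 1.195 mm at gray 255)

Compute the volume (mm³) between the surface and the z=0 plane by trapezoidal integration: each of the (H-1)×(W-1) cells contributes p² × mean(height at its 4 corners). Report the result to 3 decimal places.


height_mm = gray/255 × 1.195; cell vol = 2.17² × mean(4 corners)
unit = 2.17² × 1.195 / (4×255) = 0.0055168 mm³ per gray-sum
row 0: Σ corner-gray over 9 cells = 5242  → 28.9191
row 1: Σ corner-gray over 9 cells = 5354  → 29.5369
row 2: Σ corner-gray over 9 cells = 4253  → 23.4629
row 3: Σ corner-gray over 9 cells = 4964  → 27.3854
row 4: Σ corner-gray over 9 cells = 5803  → 32.0140
row 5: Σ corner-gray over 9 cells = 4663  → 25.7248
row 6: Σ corner-gray over 9 cells = 4168  → 22.9940
Σ rows: total corner-gray = 34447  → 190.0372 mm³

190.037


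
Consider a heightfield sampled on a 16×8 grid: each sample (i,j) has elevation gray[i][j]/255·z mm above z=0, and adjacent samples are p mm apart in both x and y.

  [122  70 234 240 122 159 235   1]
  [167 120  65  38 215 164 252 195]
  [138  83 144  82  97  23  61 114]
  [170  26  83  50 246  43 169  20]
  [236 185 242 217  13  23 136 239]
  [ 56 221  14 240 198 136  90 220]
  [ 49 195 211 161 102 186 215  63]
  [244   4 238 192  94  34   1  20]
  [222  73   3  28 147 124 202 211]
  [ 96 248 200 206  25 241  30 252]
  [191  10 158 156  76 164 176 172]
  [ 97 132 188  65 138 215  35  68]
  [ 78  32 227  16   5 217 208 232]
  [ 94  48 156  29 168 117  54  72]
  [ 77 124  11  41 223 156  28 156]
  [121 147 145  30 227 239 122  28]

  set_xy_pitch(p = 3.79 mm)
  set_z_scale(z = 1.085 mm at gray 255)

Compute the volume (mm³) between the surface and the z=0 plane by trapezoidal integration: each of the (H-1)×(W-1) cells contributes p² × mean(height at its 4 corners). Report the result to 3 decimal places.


808.986

height_mm = gray/255 × 1.085; cell vol = 3.79² × mean(4 corners)
unit = 3.79² × 1.085 / (4×255) = 0.0152795 mm³ per gray-sum
row 0: Σ corner-gray over 7 cells = 4313  → 65.9003
row 1: Σ corner-gray over 7 cells = 3302  → 50.4528
row 2: Σ corner-gray over 7 cells = 2656  → 40.5822
row 3: Σ corner-gray over 7 cells = 3531  → 53.9518
row 4: Σ corner-gray over 7 cells = 4181  → 63.8834
row 5: Σ corner-gray over 7 cells = 4326  → 66.0989
row 6: Σ corner-gray over 7 cells = 3642  → 55.6478
row 7: Σ corner-gray over 7 cells = 2977  → 45.4870
row 8: Σ corner-gray over 7 cells = 3835  → 58.5967
row 9: Σ corner-gray over 7 cells = 4091  → 62.5083
row 10: Σ corner-gray over 7 cells = 3554  → 54.3032
row 11: Σ corner-gray over 7 cells = 3431  → 52.4238
row 12: Σ corner-gray over 7 cells = 3030  → 46.2968
row 13: Σ corner-gray over 7 cells = 2709  → 41.3921
row 14: Σ corner-gray over 7 cells = 3368  → 51.4612
Σ rows: total corner-gray = 52946  → 808.9863 mm³


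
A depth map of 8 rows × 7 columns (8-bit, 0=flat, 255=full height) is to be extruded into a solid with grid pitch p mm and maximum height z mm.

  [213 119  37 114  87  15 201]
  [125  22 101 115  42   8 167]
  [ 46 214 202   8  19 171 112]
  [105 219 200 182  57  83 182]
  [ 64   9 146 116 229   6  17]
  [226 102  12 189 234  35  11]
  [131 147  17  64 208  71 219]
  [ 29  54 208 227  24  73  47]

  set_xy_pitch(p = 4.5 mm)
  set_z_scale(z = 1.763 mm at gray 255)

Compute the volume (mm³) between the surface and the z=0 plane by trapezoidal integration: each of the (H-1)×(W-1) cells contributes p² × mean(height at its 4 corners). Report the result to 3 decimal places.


height_mm = gray/255 × 1.763; cell vol = 4.5² × mean(4 corners)
unit = 4.5² × 1.763 / (4×255) = 0.0350007 mm³ per gray-sum
row 0: Σ corner-gray over 6 cells = 2026  → 70.9115
row 1: Σ corner-gray over 6 cells = 2254  → 78.8917
row 2: Σ corner-gray over 6 cells = 3155  → 110.4273
row 3: Σ corner-gray over 6 cells = 2862  → 100.1721
row 4: Σ corner-gray over 6 cells = 2474  → 86.5918
row 5: Σ corner-gray over 6 cells = 2745  → 96.0770
row 6: Σ corner-gray over 6 cells = 2612  → 91.4219
Σ rows: total corner-gray = 18128  → 634.4933 mm³

634.493


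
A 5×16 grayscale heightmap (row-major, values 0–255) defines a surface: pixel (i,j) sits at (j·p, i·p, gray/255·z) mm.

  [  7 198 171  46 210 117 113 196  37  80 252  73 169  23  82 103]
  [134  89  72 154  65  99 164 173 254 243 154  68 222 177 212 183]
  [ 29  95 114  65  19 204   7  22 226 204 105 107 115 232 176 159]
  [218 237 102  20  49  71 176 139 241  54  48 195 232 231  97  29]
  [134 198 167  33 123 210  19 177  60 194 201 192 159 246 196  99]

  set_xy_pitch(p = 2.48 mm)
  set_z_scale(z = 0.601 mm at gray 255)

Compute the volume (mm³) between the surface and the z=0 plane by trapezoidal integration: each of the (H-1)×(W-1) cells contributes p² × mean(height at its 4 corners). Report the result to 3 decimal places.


118.310

height_mm = gray/255 × 0.601; cell vol = 2.48² × mean(4 corners)
unit = 2.48² × 0.601 / (4×255) = 0.00362391 mm³ per gray-sum
row 0: Σ corner-gray over 15 cells = 8253  → 29.9081
row 1: Σ corner-gray over 15 cells = 8179  → 29.6400
row 2: Σ corner-gray over 15 cells = 7601  → 27.5454
row 3: Σ corner-gray over 15 cells = 8614  → 31.2164
Σ rows: total corner-gray = 32647  → 118.3099 mm³


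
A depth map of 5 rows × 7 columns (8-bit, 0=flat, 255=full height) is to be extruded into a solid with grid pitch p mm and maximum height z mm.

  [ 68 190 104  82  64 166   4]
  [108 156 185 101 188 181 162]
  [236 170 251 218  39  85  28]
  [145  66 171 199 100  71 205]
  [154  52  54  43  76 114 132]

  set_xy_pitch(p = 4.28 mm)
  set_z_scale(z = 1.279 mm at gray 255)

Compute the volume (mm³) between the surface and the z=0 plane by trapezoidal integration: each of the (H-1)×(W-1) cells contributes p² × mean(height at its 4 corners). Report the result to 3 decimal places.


height_mm = gray/255 × 1.279; cell vol = 4.28² × mean(4 corners)
unit = 4.28² × 1.279 / (4×255) = 0.0229698 mm³ per gray-sum
row 0: Σ corner-gray over 6 cells = 3176  → 72.9522
row 1: Σ corner-gray over 6 cells = 3682  → 84.5749
row 2: Σ corner-gray over 6 cells = 3354  → 77.0408
row 3: Σ corner-gray over 6 cells = 2528  → 58.0677
Σ rows: total corner-gray = 12740  → 292.6357 mm³

292.636


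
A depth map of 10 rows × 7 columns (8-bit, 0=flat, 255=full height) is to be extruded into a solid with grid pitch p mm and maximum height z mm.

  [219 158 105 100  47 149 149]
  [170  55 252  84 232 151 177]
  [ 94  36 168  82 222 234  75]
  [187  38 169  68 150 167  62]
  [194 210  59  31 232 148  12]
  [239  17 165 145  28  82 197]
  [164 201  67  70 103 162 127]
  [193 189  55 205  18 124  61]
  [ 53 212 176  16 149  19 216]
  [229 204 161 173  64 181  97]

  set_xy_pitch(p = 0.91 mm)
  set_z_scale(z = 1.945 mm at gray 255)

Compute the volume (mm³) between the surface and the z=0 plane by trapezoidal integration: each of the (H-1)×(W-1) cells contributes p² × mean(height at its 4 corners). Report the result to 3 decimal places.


height_mm = gray/255 × 1.945; cell vol = 0.91² × mean(4 corners)
unit = 0.91² × 1.945 / (4×255) = 0.00157907 mm³ per gray-sum
row 0: Σ corner-gray over 6 cells = 3381  → 5.3388
row 1: Σ corner-gray over 6 cells = 3548  → 5.6026
row 2: Σ corner-gray over 6 cells = 3086  → 4.8730
row 3: Σ corner-gray over 6 cells = 2999  → 4.7356
row 4: Σ corner-gray over 6 cells = 2876  → 4.5414
row 5: Σ corner-gray over 6 cells = 2807  → 4.4325
row 6: Σ corner-gray over 6 cells = 2933  → 4.6314
row 7: Σ corner-gray over 6 cells = 2849  → 4.4988
row 8: Σ corner-gray over 6 cells = 3305  → 5.2188
Σ rows: total corner-gray = 27784  → 43.8730 mm³

43.873


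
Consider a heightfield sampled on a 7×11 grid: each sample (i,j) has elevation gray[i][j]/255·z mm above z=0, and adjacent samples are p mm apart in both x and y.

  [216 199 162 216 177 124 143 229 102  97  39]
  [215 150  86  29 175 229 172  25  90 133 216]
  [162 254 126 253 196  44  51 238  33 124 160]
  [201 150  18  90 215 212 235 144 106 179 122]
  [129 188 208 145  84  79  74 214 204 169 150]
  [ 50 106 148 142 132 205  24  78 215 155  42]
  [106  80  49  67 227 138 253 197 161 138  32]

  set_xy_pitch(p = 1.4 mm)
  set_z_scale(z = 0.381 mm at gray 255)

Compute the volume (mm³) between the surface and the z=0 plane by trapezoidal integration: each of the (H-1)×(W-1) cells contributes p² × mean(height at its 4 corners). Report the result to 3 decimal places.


24.975

height_mm = gray/255 × 0.381; cell vol = 1.4² × mean(4 corners)
unit = 1.4² × 0.381 / (4×255) = 0.000732118 mm³ per gray-sum
row 0: Σ corner-gray over 10 cells = 5762  → 4.2185
row 1: Σ corner-gray over 10 cells = 5569  → 4.0772
row 2: Σ corner-gray over 10 cells = 5981  → 4.3788
row 3: Σ corner-gray over 10 cells = 6030  → 4.4147
row 4: Σ corner-gray over 10 cells = 5511  → 4.0347
row 5: Σ corner-gray over 10 cells = 5260  → 3.8509
Σ rows: total corner-gray = 34113  → 24.9747 mm³


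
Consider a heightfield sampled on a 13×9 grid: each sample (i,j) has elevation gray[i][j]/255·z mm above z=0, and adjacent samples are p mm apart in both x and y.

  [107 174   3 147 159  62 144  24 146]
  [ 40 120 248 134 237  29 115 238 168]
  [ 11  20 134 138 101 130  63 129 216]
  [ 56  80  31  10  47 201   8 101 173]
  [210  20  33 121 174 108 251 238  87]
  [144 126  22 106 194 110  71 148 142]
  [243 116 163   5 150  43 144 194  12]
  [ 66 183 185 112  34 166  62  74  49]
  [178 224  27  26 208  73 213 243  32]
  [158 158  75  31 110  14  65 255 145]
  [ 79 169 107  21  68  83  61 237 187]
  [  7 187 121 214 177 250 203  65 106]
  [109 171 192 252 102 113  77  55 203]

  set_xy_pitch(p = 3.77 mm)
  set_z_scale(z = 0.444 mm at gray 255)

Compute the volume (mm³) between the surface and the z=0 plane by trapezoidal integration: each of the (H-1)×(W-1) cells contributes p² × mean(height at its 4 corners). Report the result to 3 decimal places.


286.702

height_mm = gray/255 × 0.444; cell vol = 3.77² × mean(4 corners)
unit = 3.77² × 0.444 / (4×255) = 0.00618679 mm³ per gray-sum
row 0: Σ corner-gray over 8 cells = 4129  → 25.5453
row 1: Σ corner-gray over 8 cells = 4107  → 25.4092
row 2: Σ corner-gray over 8 cells = 2842  → 17.5829
row 3: Σ corner-gray over 8 cells = 3372  → 20.8619
row 4: Σ corner-gray over 8 cells = 4027  → 24.9142
row 5: Σ corner-gray over 8 cells = 3725  → 23.0458
row 6: Σ corner-gray over 8 cells = 3632  → 22.4704
row 7: Σ corner-gray over 8 cells = 3985  → 24.6544
row 8: Σ corner-gray over 8 cells = 3957  → 24.4811
row 9: Σ corner-gray over 8 cells = 3477  → 21.5115
row 10: Σ corner-gray over 8 cells = 4305  → 26.6341
row 11: Σ corner-gray over 8 cells = 4783  → 29.5914
Σ rows: total corner-gray = 46341  → 286.7021 mm³


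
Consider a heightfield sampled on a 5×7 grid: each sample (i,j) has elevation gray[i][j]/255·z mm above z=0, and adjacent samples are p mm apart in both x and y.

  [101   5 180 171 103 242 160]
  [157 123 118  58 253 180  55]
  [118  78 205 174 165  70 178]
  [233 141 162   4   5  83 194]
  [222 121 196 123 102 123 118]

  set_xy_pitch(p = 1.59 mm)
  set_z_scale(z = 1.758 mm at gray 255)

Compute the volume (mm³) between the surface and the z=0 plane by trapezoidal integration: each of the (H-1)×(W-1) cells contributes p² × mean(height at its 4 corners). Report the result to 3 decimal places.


height_mm = gray/255 × 1.758; cell vol = 1.59² × mean(4 corners)
unit = 1.59² × 1.758 / (4×255) = 0.00435725 mm³ per gray-sum
row 0: Σ corner-gray over 6 cells = 3339  → 14.5489
row 1: Σ corner-gray over 6 cells = 3356  → 14.6229
row 2: Σ corner-gray over 6 cells = 2897  → 12.6230
row 3: Σ corner-gray over 6 cells = 2887  → 12.5794
Σ rows: total corner-gray = 12479  → 54.3742 mm³

54.374


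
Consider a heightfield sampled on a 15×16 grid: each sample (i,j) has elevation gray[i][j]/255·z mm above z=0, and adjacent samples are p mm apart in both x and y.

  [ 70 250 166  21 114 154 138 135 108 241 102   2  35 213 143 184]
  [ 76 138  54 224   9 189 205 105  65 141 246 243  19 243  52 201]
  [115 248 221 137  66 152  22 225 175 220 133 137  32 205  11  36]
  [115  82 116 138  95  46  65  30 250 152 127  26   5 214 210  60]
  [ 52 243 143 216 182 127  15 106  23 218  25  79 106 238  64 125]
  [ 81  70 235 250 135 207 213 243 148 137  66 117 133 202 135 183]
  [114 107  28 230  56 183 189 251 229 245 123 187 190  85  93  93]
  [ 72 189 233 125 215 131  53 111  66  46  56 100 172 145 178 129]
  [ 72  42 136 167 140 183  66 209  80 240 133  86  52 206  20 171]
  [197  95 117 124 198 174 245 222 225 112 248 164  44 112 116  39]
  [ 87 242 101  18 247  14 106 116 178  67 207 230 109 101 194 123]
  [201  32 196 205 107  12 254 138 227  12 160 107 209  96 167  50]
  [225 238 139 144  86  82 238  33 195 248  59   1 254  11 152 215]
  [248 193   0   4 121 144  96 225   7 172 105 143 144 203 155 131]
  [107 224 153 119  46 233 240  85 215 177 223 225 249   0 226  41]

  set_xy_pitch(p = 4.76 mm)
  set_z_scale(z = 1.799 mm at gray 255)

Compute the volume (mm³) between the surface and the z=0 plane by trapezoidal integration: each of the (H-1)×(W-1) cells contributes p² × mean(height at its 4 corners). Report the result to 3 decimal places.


4601.919

height_mm = gray/255 × 1.799; cell vol = 4.76² × mean(4 corners)
unit = 4.76² × 1.799 / (4×255) = 0.0399618 mm³ per gray-sum
row 0: Σ corner-gray over 15 cells = 8041  → 321.3327
row 1: Σ corner-gray over 15 cells = 8262  → 330.1643
row 2: Σ corner-gray over 15 cells = 7406  → 295.9570
row 3: Σ corner-gray over 15 cells = 7034  → 281.0912
row 4: Σ corner-gray over 15 cells = 8593  → 343.3916
row 5: Σ corner-gray over 15 cells = 9445  → 377.4391
row 6: Σ corner-gray over 15 cells = 8440  → 337.2775
row 7: Σ corner-gray over 15 cells = 7604  → 303.8694
row 8: Σ corner-gray over 15 cells = 8391  → 335.3194
row 9: Σ corner-gray over 15 cells = 8698  → 347.5876
row 10: Σ corner-gray over 15 cells = 8165  → 326.2880
row 11: Σ corner-gray over 15 cells = 8295  → 331.4830
row 12: Σ corner-gray over 15 cells = 8003  → 319.8142
row 13: Σ corner-gray over 15 cells = 8781  → 350.9044
Σ rows: total corner-gray = 115158  → 4601.9194 mm³
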